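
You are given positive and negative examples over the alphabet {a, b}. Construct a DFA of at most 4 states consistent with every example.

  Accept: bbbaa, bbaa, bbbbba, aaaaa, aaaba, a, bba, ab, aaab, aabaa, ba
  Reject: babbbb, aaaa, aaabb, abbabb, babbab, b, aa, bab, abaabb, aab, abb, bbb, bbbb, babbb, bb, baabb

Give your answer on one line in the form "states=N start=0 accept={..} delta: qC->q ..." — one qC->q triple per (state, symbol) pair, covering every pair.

Fold the examples into a partial DFA from state 0: repeatedly fix the first undefined (state, symbol) met by the shortest-then-alphabetical prefix, trying targets in increasing order and rejecting any under which an Accept and a Reject string meet in one state with the same remainder; add a state when all current targets are rejected. Accepting states are where Accept strings end.
a: 0a undefined. 0a->0: no, aaaaa/aaaa meet in 0. Open state 1: 0a->1.
b: 0b undefined. 0b->0: no, bbbaa/aa meet in 1 with "a" left. 0b->1: no, a/b meet in 1. Open state 2: 0b->2.
aa: 1a undefined. 1a->0: ok.
ab: 1b undefined. 1b->0: no, ab/aaaa meet in 0. 1b->1: no, aaaaa/aaabb meet in 1. 1b->2: no, ab/b meet in 2. Open state 3: 1b->3.
ba: 2a undefined. 2a->0: no, ba/aaaa meet in 0. 2a->1: no, ab/bab meet in 3. 2a->2: no, aabaa/b meet in 2. 2a->3: ok.
bb: 2b undefined. 2b->0: no, bbaa/aaaa meet in 0. 2b->1: no, bbaa/bb meet in 1. 2b->2: ok.
aba: 3a undefined. 3a->0: no, bbbaa/aaaa meet in 0. 3a->1: ok.
abb: 3b undefined. 3b->0: ok.
All examples now run through 4 states with every (state, symbol) defined. Accept strings end in {1,3}, Reject strings end in {0,2}; accept={1,3}.

states=4 start=0 accept={1,3} delta: 0a->1 0b->2 1a->0 1b->3 2a->3 2b->2 3a->1 3b->0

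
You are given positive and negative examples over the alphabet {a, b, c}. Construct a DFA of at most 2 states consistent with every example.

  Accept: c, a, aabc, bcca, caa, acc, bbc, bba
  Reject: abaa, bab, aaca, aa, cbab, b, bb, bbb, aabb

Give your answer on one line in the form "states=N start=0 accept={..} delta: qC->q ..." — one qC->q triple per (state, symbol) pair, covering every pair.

states=2 start=0 accept={1} delta: 0a->1 0b->0 0c->1 1a->0 1b->0 1c->0

Grow the machine one transition at a time. Run the examples from 0; the earliest place one falls off (shortest prefix, ties alphabetical) gets sent to the lowest-numbered state that keeps every Accept/Reject pair distinguishable — a pair clashes when both reach the same state with identical unread suffix — and to a fresh state only if none does.
a: 0a undefined. 0a->0: no, a/aa meet in 0. Open state 1: 0a->1.
b: 0b undefined. 0b->0: ok.
c: 0c undefined. 0c->0: no, c/b meet in 0. 0c->1: ok.
aa: 1a undefined. 1a->0: ok.
ab: 1b undefined. 1b->0: ok.
ac: 1c undefined. 1c->0: ok.
All examples now run through 2 states with every (state, symbol) defined. Accept strings end in {1}, Reject strings end in {0}; accept={1}.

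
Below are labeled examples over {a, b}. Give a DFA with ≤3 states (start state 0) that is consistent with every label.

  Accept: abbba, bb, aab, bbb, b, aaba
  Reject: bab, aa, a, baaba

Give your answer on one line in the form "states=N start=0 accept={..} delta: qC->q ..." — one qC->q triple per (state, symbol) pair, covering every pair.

states=3 start=0 accept={1,2} delta: 0a->0 0b->1 1a->2 1b->1 2a->2 2b->0

Grow the machine one transition at a time. Run the examples from 0; the earliest place one falls off (shortest prefix, ties alphabetical) gets sent to the lowest-numbered state that keeps every Accept/Reject pair distinguishable — a pair clashes when both reach the same state with identical unread suffix — and to a fresh state only if none does.
a: 0a undefined. 0a->0: ok.
b: 0b undefined. 0b->0: no, abbba/bab meet in 0. Open state 1: 0b->1.
ba: 1a undefined. 1a->0: no, aab/bab meet in 1. 1a->1: no, bb/bab meet in 1 with "b" left. Open state 2: 1a->2.
bb: 1b undefined. 1b->0: no, bb/aa meet in 0. 1b->1: ok.
baa: 2a undefined. 2a->0: no, abbba/baaba meet in 2. 2a->1: no, abbba/baaba meet in 2. 2a->2: ok.
bab: 2b undefined. 2b->0: ok.
All examples now run through 3 states with every (state, symbol) defined. Accept strings end in {1,2}, Reject strings end in {0}; accept={1,2}.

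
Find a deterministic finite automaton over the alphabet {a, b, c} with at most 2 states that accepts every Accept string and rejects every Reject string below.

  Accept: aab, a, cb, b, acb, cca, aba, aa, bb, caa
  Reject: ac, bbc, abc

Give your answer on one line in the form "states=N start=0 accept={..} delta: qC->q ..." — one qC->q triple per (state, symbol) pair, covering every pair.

State merging on the prefix tree: take the shortest (then alphabetical) example prefix whose next move is undefined and point that move at state 0, else 1, else 2, ...; a target is out if some Accept/Reject pair would then sit in one state with the same input left (inseparable). If every existing state is out, open a new one.
a: 0a undefined. 0a->0: ok.
b: 0b undefined. 0b->0: ok.
c: 0c undefined. 0c->0: no, aab/ac meet in 0. Open state 1: 0c->1.
ca: 1a undefined. 1a->0: ok.
cb: 1b undefined. 1b->0: ok.
cc: 1c undefined. 1c->0: ok.
All examples now run through 2 states with every (state, symbol) defined. Accept strings end in {0}, Reject strings end in {1}; accept={0}.

states=2 start=0 accept={0} delta: 0a->0 0b->0 0c->1 1a->0 1b->0 1c->0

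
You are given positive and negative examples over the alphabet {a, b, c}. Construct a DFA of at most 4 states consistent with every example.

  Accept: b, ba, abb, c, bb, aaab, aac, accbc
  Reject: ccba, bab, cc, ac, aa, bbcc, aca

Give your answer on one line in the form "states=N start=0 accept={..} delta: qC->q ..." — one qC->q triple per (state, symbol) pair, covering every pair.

states=3 start=0 accept={0,1} delta: 0a->1 0b->0 0c->1 1a->2 1b->2 1c->2 2a->2 2b->1 2c->0

Grow the machine one transition at a time. Run the examples from 0; the earliest place one falls off (shortest prefix, ties alphabetical) gets sent to the lowest-numbered state that keeps every Accept/Reject pair distinguishable — a pair clashes when both reach the same state with identical unread suffix — and to a fresh state only if none does.
a: 0a undefined. 0a->0: no, c/ac meet in 0 with "c" left. Open state 1: 0a->1.
b: 0b undefined. 0b->0: ok.
c: 0c undefined. 0c->0: no, b/cc meet in 0. 0c->1: ok.
aa: 1a undefined. 1a->0: no, b/aa meet in 0. 1a->1: no, ba/aa meet in 1. Open state 2: 1a->2.
ab: 1b undefined. 1b->0: no, b/bab meet in 0. 1b->1: no, ba/bab meet in 1. 1b->2: ok.
ac: 1c undefined. 1c->0: no, b/cc meet in 0. 1c->1: no, ba/cc meet in 1. 1c->2: ok.
aaa: 2a undefined. 2a->0: no, b/aca meet in 0. 2a->1: no, ba/aca meet in 1. 2a->2: ok.
aac: 2c undefined. 2c->0: ok.
abb: 2b undefined. 2b->0: no, ba/ccba meet in 1. 2b->1: ok.
All examples now run through 3 states with every (state, symbol) defined. Accept strings end in {0,1}, Reject strings end in {2}; accept={0,1}.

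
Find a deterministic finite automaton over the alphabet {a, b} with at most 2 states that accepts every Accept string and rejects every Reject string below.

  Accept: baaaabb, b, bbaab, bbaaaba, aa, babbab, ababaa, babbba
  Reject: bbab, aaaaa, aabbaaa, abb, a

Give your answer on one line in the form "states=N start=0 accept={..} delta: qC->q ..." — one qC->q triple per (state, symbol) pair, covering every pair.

Grow the machine one transition at a time. Run the examples from 0; the earliest place one falls off (shortest prefix, ties alphabetical) gets sent to the lowest-numbered state that keeps every Accept/Reject pair distinguishable — a pair clashes when both reach the same state with identical unread suffix — and to a fresh state only if none does.
a: 0a undefined. 0a->0: no, aa/aaaaa meet in 0. Open state 1: 0a->1.
b: 0b undefined. 0b->0: ok.
aa: 1a undefined. 1a->0: ok.
ab: 1b undefined. 1b->0: no, baaaabb/bbab meet in 0. 1b->1: ok.
All examples now run through 2 states with every (state, symbol) defined. Accept strings end in {0}, Reject strings end in {1}; accept={0}.

states=2 start=0 accept={0} delta: 0a->1 0b->0 1a->0 1b->1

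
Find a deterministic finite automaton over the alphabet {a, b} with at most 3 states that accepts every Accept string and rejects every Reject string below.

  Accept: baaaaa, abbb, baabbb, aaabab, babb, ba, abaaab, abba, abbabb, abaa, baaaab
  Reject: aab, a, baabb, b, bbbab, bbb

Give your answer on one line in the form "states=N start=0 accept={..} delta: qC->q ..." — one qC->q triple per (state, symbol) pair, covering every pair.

Fold the examples into a partial DFA from state 0: repeatedly fix the first undefined (state, symbol) met by the shortest-then-alphabetical prefix, trying targets in increasing order and rejecting any under which an Accept and a Reject string meet in one state with the same remainder; add a state when all current targets are rejected. Accepting states are where Accept strings end.
a: 0a undefined. 0a->0: no, abbb/bbb meet in 0 with "bbb" left. Open state 1: 0a->1.
b: 0b undefined. 0b->0: no, ba/a meet in 1. 0b->1: ok.
aa: 1a undefined. 1a->0: ok.
ab: 1b undefined. 1b->0: ok.
All examples now run through 2 states with every (state, symbol) defined. Accept strings end in {0}, Reject strings end in {1}; accept={0}.

states=2 start=0 accept={0} delta: 0a->1 0b->1 1a->0 1b->0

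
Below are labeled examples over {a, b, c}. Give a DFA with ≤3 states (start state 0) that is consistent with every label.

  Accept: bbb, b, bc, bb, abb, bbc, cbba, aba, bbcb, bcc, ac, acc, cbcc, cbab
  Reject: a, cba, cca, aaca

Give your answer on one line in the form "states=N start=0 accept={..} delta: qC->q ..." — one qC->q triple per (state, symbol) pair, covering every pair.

Fold the examples into a partial DFA from state 0: repeatedly fix the first undefined (state, symbol) met by the shortest-then-alphabetical prefix, trying targets in increasing order and rejecting any under which an Accept and a Reject string meet in one state with the same remainder; add a state when all current targets are rejected. Accepting states are where Accept strings end.
a: 0a undefined. 0a->0: ok.
b: 0b undefined. 0b->0: no, bbb/a meet in 0. Open state 1: 0b->1.
c: 0c undefined. 0c->0: no, aba/cba meet in 1 with "a" left. 0c->1: no, aba/aaca meet in 1 with "a" left. Open state 2: 0c->2.
bb: 1b undefined. 1b->0: no, bb/a meet in 0. 1b->1: ok.
bc: 1c undefined. 1c->0: no, bc/a meet in 0. 1c->1: ok.
cb: 2b undefined. 2b->0: ok.
cc: 2c undefined. 2c->0: no, acc/a meet in 0. 2c->1: no, cbba/cca meet in 1 with "a" left. 2c->2: ok.
aba: 1a undefined. 1a->0: no, cbba/a meet in 0. 1a->1: ok.
cca: 2a undefined. 2a->0: ok.
All examples now run through 3 states with every (state, symbol) defined. Accept strings end in {1,2}, Reject strings end in {0}; accept={1,2}.

states=3 start=0 accept={1,2} delta: 0a->0 0b->1 0c->2 1a->1 1b->1 1c->1 2a->0 2b->0 2c->2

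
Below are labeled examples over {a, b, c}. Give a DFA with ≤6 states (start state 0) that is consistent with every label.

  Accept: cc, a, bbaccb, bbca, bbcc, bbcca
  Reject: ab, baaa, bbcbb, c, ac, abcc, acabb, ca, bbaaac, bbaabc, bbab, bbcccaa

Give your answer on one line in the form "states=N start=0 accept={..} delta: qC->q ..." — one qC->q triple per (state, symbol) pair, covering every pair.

Grow the machine one transition at a time. Run the examples from 0; the earliest place one falls off (shortest prefix, ties alphabetical) gets sent to the lowest-numbered state that keeps every Accept/Reject pair distinguishable — a pair clashes when both reach the same state with identical unread suffix — and to a fresh state only if none does.
a: 0a undefined. 0a->0: ok.
b: 0b undefined. 0b->0: no, cc/abcc meet in 0 with "cc" left. Open state 1: 0b->1.
c: 0c undefined. 0c->0: no, cc/c meet in 0. 0c->1: ok.
ba: 1a undefined. 1a->0: no, a/baaa meet in 0. 1a->1: ok.
bb: 1b undefined. 1b->0: no, cc/bbaabc meet in 1 with "c" left. 1b->1: no, cc/bbaaac meet in 1 with "c" left. Open state 2: 1b->2.
cc: 1c undefined. 1c->0: ok.
bba: 2a undefined. 2a->0: no, cc/bbaabc meet in 0. 2a->1: no, cc/bbaaac meet in 0. 2a->2: ok.
bbc: 2c undefined. 2c->0: no, cc/bbaaac meet in 0. 2c->1: no, bbaccb/ab meet in 1. 2c->2: no, bbaccb/acabb meet in 2 with "b" left. Open state 3: 2c->3.
bbab: 2b undefined. 2b->0: no, cc/acabb meet in 0. 2b->1: no, cc/bbaabc meet in 0. 2b->2: ok.
bbca: 3a undefined. 3a->0: ok.
bbcb: 3b undefined. 3b->0: ok.
bbcc: 3c undefined. 3c->0: no, bbaccb/ab meet in 1. 3c->1: no, cc/bbcccaa meet in 0. 3c->2: no, cc/bbcccaa meet in 0. 3c->3: no, cc/bbcccaa meet in 0. Open state 4: 3c->4.
bbcca: 4a undefined. 4a->0: ok.
bbccc: 4c undefined. 4c->0: no, cc/bbcccaa meet in 0. 4c->1: ok.
bbaccb: 4b undefined. 4b->0: ok.
All examples now run through 5 states with every (state, symbol) defined. Accept strings end in {0,4}, Reject strings end in {1,2,3}; accept={0,4}.

states=5 start=0 accept={0,4} delta: 0a->0 0b->1 0c->1 1a->1 1b->2 1c->0 2a->2 2b->2 2c->3 3a->0 3b->0 3c->4 4a->0 4b->0 4c->1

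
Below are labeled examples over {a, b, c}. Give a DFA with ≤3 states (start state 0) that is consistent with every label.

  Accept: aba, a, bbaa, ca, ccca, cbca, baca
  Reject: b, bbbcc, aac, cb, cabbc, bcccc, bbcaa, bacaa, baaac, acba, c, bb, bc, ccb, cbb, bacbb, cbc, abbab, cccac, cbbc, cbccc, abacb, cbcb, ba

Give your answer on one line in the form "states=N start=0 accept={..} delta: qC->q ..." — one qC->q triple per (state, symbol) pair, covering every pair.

State merging on the prefix tree: take the shortest (then alphabetical) example prefix whose next move is undefined and point that move at state 0, else 1, else 2, ...; a target is out if some Accept/Reject pair would then sit in one state with the same input left (inseparable). If every existing state is out, open a new one.
a: 0a undefined. 0a->0: no, aba/ba meet in 0 with "ba" left. Open state 1: 0a->1.
b: 0b undefined. 0b->0: no, a/ba meet in 1. 0b->1: no, a/b meet in 1. Open state 2: 0b->2.
c: 0c undefined. 0c->0: ok.
aa: 1a undefined. 1a->0: ok.
ab: 1b undefined. 1b->0: ok.
ac: 1c undefined. 1c->0: ok.
ba: 2a undefined. 2a->0: ok.
bb: 2b undefined. 2b->0: no, bbaa/aac meet in 0. 2b->1: no, aba/bb meet in 1. 2b->2: ok.
bc: 2c undefined. 2c->0: ok.
All examples now run through 3 states with every (state, symbol) defined. Accept strings end in {1}, Reject strings end in {0,2}; accept={1}.

states=3 start=0 accept={1} delta: 0a->1 0b->2 0c->0 1a->0 1b->0 1c->0 2a->0 2b->2 2c->0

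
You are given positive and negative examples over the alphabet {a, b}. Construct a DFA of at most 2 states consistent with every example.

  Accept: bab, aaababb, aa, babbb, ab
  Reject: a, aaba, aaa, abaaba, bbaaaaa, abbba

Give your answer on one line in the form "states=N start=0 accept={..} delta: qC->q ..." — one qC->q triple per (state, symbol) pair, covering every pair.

Fold the examples into a partial DFA from state 0: repeatedly fix the first undefined (state, symbol) met by the shortest-then-alphabetical prefix, trying targets in increasing order and rejecting any under which an Accept and a Reject string meet in one state with the same remainder; add a state when all current targets are rejected. Accepting states are where Accept strings end.
a: 0a undefined. 0a->0: no, aa/a meet in 0. Open state 1: 0a->1.
b: 0b undefined. 0b->0: ok.
aa: 1a undefined. 1a->0: ok.
ab: 1b undefined. 1b->0: ok.
All examples now run through 2 states with every (state, symbol) defined. Accept strings end in {0}, Reject strings end in {1}; accept={0}.

states=2 start=0 accept={0} delta: 0a->1 0b->0 1a->0 1b->0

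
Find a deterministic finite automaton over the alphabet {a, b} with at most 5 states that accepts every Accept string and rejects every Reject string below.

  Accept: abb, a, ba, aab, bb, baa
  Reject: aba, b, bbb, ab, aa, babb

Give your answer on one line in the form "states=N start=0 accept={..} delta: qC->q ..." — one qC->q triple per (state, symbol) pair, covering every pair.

states=5 start=0 accept={0,1,4} delta: 0a->1 0b->2 1a->2 1b->3 2a->4 2b->0 3a->2 3b->0 4a->0 4b->0

Grow the machine one transition at a time. Run the examples from 0; the earliest place one falls off (shortest prefix, ties alphabetical) gets sent to the lowest-numbered state that keeps every Accept/Reject pair distinguishable — a pair clashes when both reach the same state with identical unread suffix — and to a fresh state only if none does.
a: 0a undefined. 0a->0: no, a/aa meet in 0. Open state 1: 0a->1.
b: 0b undefined. 0b->0: no, abb/babb meet in 1 with "bb" left. 0b->1: no, abb/bbb meet in 1 with "bb" left. Open state 2: 0b->2.
aa: 1a undefined. 1a->0: no, aab/b meet in 2. 1a->1: no, a/aa meet in 1. 1a->2: ok.
ab: 1b undefined. 1b->0: no, abb/b meet in 2. 1b->1: no, abb/ab meet in 1. 1b->2: no, ba/aba meet in 2 with "a" left. Open state 3: 1b->3.
ba: 2a undefined. 2a->0: no, aab/babb meet in 2 with "b" left. 2a->1: no, abb/babb meet in 3 with "b" left. 2a->2: no, ba/b meet in 2. 2a->3: no, ba/ab meet in 3. Open state 4: 2a->4.
bb: 2b undefined. 2b->0: ok.
aba: 3a undefined. 3a->0: no, aab/aba meet in 0. 3a->1: no, a/aba meet in 1. 3a->2: ok.
abb: 3b undefined. 3b->0: ok.
baa: 4a undefined. 4a->0: ok.
bab: 4b undefined. 4b->0: ok.
All examples now run through 5 states with every (state, symbol) defined. Accept strings end in {0,1,4}, Reject strings end in {2,3}; accept={0,1,4}.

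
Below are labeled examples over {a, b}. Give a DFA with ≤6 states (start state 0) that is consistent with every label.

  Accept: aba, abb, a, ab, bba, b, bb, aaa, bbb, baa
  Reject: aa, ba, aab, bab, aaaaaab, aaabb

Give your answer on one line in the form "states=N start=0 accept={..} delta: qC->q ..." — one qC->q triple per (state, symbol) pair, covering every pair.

Grow the machine one transition at a time. Run the examples from 0; the earliest place one falls off (shortest prefix, ties alphabetical) gets sent to the lowest-numbered state that keeps every Accept/Reject pair distinguishable — a pair clashes when both reach the same state with identical unread suffix — and to a fresh state only if none does.
a: 0a undefined. 0a->0: no, aba/ba meet in 0 with "ba" left. Open state 1: 0a->1.
b: 0b undefined. 0b->0: no, a/ba meet in 1. 0b->1: ok.
aa: 1a undefined. 1a->0: no, abb/aaabb meet in 1 with "bb" left. 1a->1: no, abb/aaabb meet in 1 with "bb" left. Open state 2: 1a->2.
ab: 1b undefined. 1b->0: ok.
aaa: 2a undefined. 2a->0: no, aba/aaaaaab meet in 1. 2a->1: no, aba/aaabb meet in 1. 2a->2: no, aaa/aa meet in 2. Open state 3: 2a->3.
aab: 2b undefined. 2b->0: no, ab/aab meet in 0. 2b->1: no, aba/aab meet in 1. 2b->2: ok.
aaaa: 3a undefined. 3a->0: ok.
aaab: 3b undefined. 3b->0: no, aba/aaabb meet in 1. 3b->1: no, ab/aaabb meet in 0. 3b->2: ok.
All examples now run through 4 states with every (state, symbol) defined. Accept strings end in {0,1,3}, Reject strings end in {2}; accept={0,1,3}.

states=4 start=0 accept={0,1,3} delta: 0a->1 0b->1 1a->2 1b->0 2a->3 2b->2 3a->0 3b->2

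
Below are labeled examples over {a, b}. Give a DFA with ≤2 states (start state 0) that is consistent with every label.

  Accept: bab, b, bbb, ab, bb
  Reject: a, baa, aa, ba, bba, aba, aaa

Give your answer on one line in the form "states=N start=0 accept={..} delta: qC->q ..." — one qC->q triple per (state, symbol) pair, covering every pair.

states=2 start=0 accept={1} delta: 0a->0 0b->1 1a->0 1b->1

Grow the machine one transition at a time. Run the examples from 0; the earliest place one falls off (shortest prefix, ties alphabetical) gets sent to the lowest-numbered state that keeps every Accept/Reject pair distinguishable — a pair clashes when both reach the same state with identical unread suffix — and to a fresh state only if none does.
a: 0a undefined. 0a->0: ok.
b: 0b undefined. 0b->0: no, bab/a meet in 0. Open state 1: 0b->1.
ba: 1a undefined. 1a->0: ok.
bb: 1b undefined. 1b->0: no, bb/a meet in 0. 1b->1: ok.
All examples now run through 2 states with every (state, symbol) defined. Accept strings end in {1}, Reject strings end in {0}; accept={1}.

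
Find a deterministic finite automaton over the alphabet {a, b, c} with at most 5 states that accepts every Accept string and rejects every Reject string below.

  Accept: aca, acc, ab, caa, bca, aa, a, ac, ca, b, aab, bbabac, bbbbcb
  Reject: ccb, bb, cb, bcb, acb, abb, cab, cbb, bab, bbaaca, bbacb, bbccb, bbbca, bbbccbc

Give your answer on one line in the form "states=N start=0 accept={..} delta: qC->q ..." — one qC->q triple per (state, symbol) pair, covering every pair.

Grow the machine one transition at a time. Run the examples from 0; the earliest place one falls off (shortest prefix, ties alphabetical) gets sent to the lowest-numbered state that keeps every Accept/Reject pair distinguishable — a pair clashes when both reach the same state with identical unread suffix — and to a fresh state only if none does.
a: 0a undefined. 0a->0: ok.
b: 0b undefined. 0b->0: no, aca/bbaaca meet in 0 with "ca" left. Open state 1: 0b->1.
c: 0c undefined. 0c->0: no, ab/ccb meet in 1. 0c->1: ok.
ba: 1a undefined. 1a->0: no, ab/cab meet in 1. 1a->1: ok.
bb: 1b undefined. 1b->0: no, aca/cbb meet in 1. 1b->1: no, aca/bb meet in 1. Open state 2: 1b->2.
bc: 1c undefined. 1c->0: no, aca/ccb meet in 1. 1c->1: ok.
bba: 2a undefined. 2a->0: no, aca/bbaaca meet in 1. 2a->1: no, aca/bbaaca meet in 1. 2a->2: ok.
bbb: 2b undefined. 2b->0: no, aca/bbbca meet in 1. 2b->1: no, aca/cbb meet in 1. 2b->2: no, bbbbcb/bbacb meet in 2 with "cb" left. Open state 3: 2b->3.
bbc: 2c undefined. 2c->0: no, aca/bbacb meet in 1. 2c->1: no, aca/bbaaca meet in 1. 2c->2: ok.
bbbb: 3b undefined. 3b->0: no, bbbbcb/ccb meet in 2. 3b->1: no, bbbbcb/ccb meet in 2. 3b->2: no, bbbbcb/cbb meet in 3. 3b->3: ok.
bbbc: 3c undefined. 3c->0: no, aa/bbbca meet in 0. 3c->1: no, aca/bbbca meet in 1. 3c->2: no, bbbbcb/cbb meet in 3. 3c->3: no, bbbbcb/cbb meet in 3. Open state 4: 3c->4.
bbaba: 3a undefined. 3a->0: ok.
bbbca: 4a undefined. 4a->0: no, aa/bbbca meet in 0. 4a->1: no, aca/bbbca meet in 1. 4a->2: ok.
bbbcc: 4c undefined. 4c->0: no, aca/bbbccbc meet in 1. 4c->1: ok.
bbbbcb: 4b undefined. 4b->0: ok.
All examples now run through 5 states with every (state, symbol) defined. Accept strings end in {0,1}, Reject strings end in {2,3}; accept={0,1}.

states=5 start=0 accept={0,1} delta: 0a->0 0b->1 0c->1 1a->1 1b->2 1c->1 2a->2 2b->3 2c->2 3a->0 3b->3 3c->4 4a->2 4b->0 4c->1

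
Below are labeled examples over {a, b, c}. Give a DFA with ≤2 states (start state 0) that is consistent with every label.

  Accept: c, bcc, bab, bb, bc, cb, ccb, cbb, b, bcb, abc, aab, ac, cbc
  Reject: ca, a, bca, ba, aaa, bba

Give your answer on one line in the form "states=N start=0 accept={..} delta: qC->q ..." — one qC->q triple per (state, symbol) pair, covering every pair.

states=2 start=0 accept={1} delta: 0a->0 0b->1 0c->1 1a->0 1b->1 1c->1

Grow the machine one transition at a time. Run the examples from 0; the earliest place one falls off (shortest prefix, ties alphabetical) gets sent to the lowest-numbered state that keeps every Accept/Reject pair distinguishable — a pair clashes when both reach the same state with identical unread suffix — and to a fresh state only if none does.
a: 0a undefined. 0a->0: ok.
b: 0b undefined. 0b->0: no, bab/a meet in 0. Open state 1: 0b->1.
c: 0c undefined. 0c->0: no, c/ca meet in 0. 0c->1: ok.
ba: 1a undefined. 1a->0: ok.
bb: 1b undefined. 1b->0: no, bb/ca meet in 0. 1b->1: ok.
bc: 1c undefined. 1c->0: no, bc/ca meet in 0. 1c->1: ok.
All examples now run through 2 states with every (state, symbol) defined. Accept strings end in {1}, Reject strings end in {0}; accept={1}.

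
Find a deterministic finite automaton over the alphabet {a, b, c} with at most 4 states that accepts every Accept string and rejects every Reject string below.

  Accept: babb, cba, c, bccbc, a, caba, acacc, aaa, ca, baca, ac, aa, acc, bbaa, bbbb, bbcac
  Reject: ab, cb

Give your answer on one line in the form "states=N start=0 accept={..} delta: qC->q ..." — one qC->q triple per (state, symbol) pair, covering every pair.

Fold the examples into a partial DFA from state 0: repeatedly fix the first undefined (state, symbol) met by the shortest-then-alphabetical prefix, trying targets in increasing order and rejecting any under which an Accept and a Reject string meet in one state with the same remainder; add a state when all current targets are rejected. Accepting states are where Accept strings end.
a: 0a undefined. 0a->0: ok.
b: 0b undefined. 0b->0: no, babb/ab meet in 0. Open state 1: 0b->1.
c: 0c undefined. 0c->0: ok.
ba: 1a undefined. 1a->0: ok.
bb: 1b undefined. 1b->0: ok.
bc: 1c undefined. 1c->0: ok.
All examples now run through 2 states with every (state, symbol) defined. Accept strings end in {0}, Reject strings end in {1}; accept={0}.

states=2 start=0 accept={0} delta: 0a->0 0b->1 0c->0 1a->0 1b->0 1c->0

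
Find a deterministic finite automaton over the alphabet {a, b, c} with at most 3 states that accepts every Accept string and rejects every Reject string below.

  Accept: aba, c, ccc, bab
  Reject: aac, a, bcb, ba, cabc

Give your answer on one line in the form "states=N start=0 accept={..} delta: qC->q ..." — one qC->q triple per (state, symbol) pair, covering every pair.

State merging on the prefix tree: take the shortest (then alphabetical) example prefix whose next move is undefined and point that move at state 0, else 1, else 2, ...; a target is out if some Accept/Reject pair would then sit in one state with the same input left (inseparable). If every existing state is out, open a new one.
a: 0a undefined. 0a->0: no, aba/ba meet in 0 with "ba" left. Open state 1: 0a->1.
b: 0b undefined. 0b->0: ok.
c: 0c undefined. 0c->0: no, c/bcb meet in 0. 0c->1: no, c/a meet in 1. Open state 2: 0c->2.
aa: 1a undefined. 1a->0: no, c/aac meet in 2. 1a->1: ok.
ab: 1b undefined. 1b->0: no, aba/a meet in 1. 1b->1: no, aba/a meet in 1. 1b->2: ok.
ca: 2a undefined. 2a->0: no, c/cabc meet in 2. 2a->1: no, aba/a meet in 1. 2a->2: ok.
cc: 2c undefined. 2c->0: ok.
aac: 1c undefined. 1c->0: ok.
bcb: 2b undefined. 2b->0: no, aba/cabc meet in 2. 2b->1: ok.
All examples now run through 3 states with every (state, symbol) defined. Accept strings end in {2}, Reject strings end in {0,1}; accept={2}.

states=3 start=0 accept={2} delta: 0a->1 0b->0 0c->2 1a->1 1b->2 1c->0 2a->2 2b->1 2c->0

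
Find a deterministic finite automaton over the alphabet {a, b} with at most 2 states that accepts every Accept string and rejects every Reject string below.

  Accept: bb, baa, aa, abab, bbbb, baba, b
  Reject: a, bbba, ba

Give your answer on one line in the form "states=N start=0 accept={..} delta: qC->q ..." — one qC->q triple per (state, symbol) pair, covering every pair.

states=2 start=0 accept={0} delta: 0a->1 0b->0 1a->0 1b->1

State merging on the prefix tree: take the shortest (then alphabetical) example prefix whose next move is undefined and point that move at state 0, else 1, else 2, ...; a target is out if some Accept/Reject pair would then sit in one state with the same input left (inseparable). If every existing state is out, open a new one.
a: 0a undefined. 0a->0: no, aa/a meet in 0. Open state 1: 0a->1.
b: 0b undefined. 0b->0: ok.
aa: 1a undefined. 1a->0: ok.
ab: 1b undefined. 1b->0: no, baba/a meet in 1. 1b->1: ok.
All examples now run through 2 states with every (state, symbol) defined. Accept strings end in {0}, Reject strings end in {1}; accept={0}.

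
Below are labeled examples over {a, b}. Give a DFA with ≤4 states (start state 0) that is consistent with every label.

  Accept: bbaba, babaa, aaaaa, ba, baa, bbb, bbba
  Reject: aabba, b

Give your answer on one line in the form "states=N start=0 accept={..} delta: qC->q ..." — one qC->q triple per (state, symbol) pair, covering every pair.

states=3 start=0 accept={0} delta: 0a->0 0b->1 1a->0 1b->2 2a->2 2b->0

Fold the examples into a partial DFA from state 0: repeatedly fix the first undefined (state, symbol) met by the shortest-then-alphabetical prefix, trying targets in increasing order and rejecting any under which an Accept and a Reject string meet in one state with the same remainder; add a state when all current targets are rejected. Accepting states are where Accept strings end.
a: 0a undefined. 0a->0: ok.
b: 0b undefined. 0b->0: no, bbaba/aabba meet in 0. Open state 1: 0b->1.
ba: 1a undefined. 1a->0: ok.
bb: 1b undefined. 1b->0: no, bbaba/aabba meet in 0. 1b->1: no, bbaba/aabba meet in 0. Open state 2: 1b->2.
bba: 2a undefined. 2a->0: no, bbaba/aabba meet in 0. 2a->1: no, bbaba/aabba meet in 1. 2a->2: ok.
bbb: 2b undefined. 2b->0: ok.
All examples now run through 3 states with every (state, symbol) defined. Accept strings end in {0}, Reject strings end in {1,2}; accept={0}.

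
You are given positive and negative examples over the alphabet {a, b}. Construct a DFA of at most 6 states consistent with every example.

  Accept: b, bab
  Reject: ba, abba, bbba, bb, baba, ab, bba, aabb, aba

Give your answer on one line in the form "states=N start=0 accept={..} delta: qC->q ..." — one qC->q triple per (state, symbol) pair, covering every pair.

Fold the examples into a partial DFA from state 0: repeatedly fix the first undefined (state, symbol) met by the shortest-then-alphabetical prefix, trying targets in increasing order and rejecting any under which an Accept and a Reject string meet in one state with the same remainder; add a state when all current targets are rejected. Accepting states are where Accept strings end.
a: 0a undefined. 0a->0: no, b/ab meet in 0 with "b" left. Open state 1: 0a->1.
b: 0b undefined. 0b->0: no, b/bb meet in 0. 0b->1: ok.
aa: 1a undefined. 1a->0: ok.
ab: 1b undefined. 1b->0: no, b/bba meet in 1. 1b->1: no, b/bb meet in 1. Open state 2: 1b->2.
aba: 2a undefined. 2a->0: ok.
abb: 2b undefined. 2b->0: no, b/abba meet in 1. 2b->1: ok.
All examples now run through 3 states with every (state, symbol) defined. Accept strings end in {1}, Reject strings end in {0,2}; accept={1}.

states=3 start=0 accept={1} delta: 0a->1 0b->1 1a->0 1b->2 2a->0 2b->1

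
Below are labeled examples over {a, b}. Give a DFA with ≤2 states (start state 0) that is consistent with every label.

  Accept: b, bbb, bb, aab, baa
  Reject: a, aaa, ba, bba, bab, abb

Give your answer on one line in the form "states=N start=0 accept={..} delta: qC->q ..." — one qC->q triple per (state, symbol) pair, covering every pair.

Grow the machine one transition at a time. Run the examples from 0; the earliest place one falls off (shortest prefix, ties alphabetical) gets sent to the lowest-numbered state that keeps every Accept/Reject pair distinguishable — a pair clashes when both reach the same state with identical unread suffix — and to a fresh state only if none does.
a: 0a undefined. 0a->0: no, bb/abb meet in 0 with "bb" left. Open state 1: 0a->1.
b: 0b undefined. 0b->0: ok.
aa: 1a undefined. 1a->0: ok.
ab: 1b undefined. 1b->0: no, b/bab meet in 0. 1b->1: ok.
All examples now run through 2 states with every (state, symbol) defined. Accept strings end in {0}, Reject strings end in {1}; accept={0}.

states=2 start=0 accept={0} delta: 0a->1 0b->0 1a->0 1b->1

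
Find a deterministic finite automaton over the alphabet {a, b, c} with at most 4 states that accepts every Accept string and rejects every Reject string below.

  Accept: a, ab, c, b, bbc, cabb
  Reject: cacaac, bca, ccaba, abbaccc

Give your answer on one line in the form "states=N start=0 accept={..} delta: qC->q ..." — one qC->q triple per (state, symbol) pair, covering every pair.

states=3 start=0 accept={0,1} delta: 0a->0 0b->0 0c->1 1a->2 1b->1 1c->2 2a->1 2b->0 2c->2

State merging on the prefix tree: take the shortest (then alphabetical) example prefix whose next move is undefined and point that move at state 0, else 1, else 2, ...; a target is out if some Accept/Reject pair would then sit in one state with the same input left (inseparable). If every existing state is out, open a new one.
a: 0a undefined. 0a->0: ok.
b: 0b undefined. 0b->0: ok.
c: 0c undefined. 0c->0: no, a/cacaac meet in 0. Open state 1: 0c->1.
ca: 1a undefined. 1a->0: no, a/bca meet in 0. 1a->1: no, c/bca meet in 1. Open state 2: 1a->2.
cc: 1c undefined. 1c->0: no, a/ccaba meet in 0. 1c->1: no, c/abbaccc meet in 1. 1c->2: ok.
cab: 2b undefined. 2b->0: ok.
cac: 2c undefined. 2c->0: no, a/abbaccc meet in 0. 2c->1: no, c/abbaccc meet in 1. 2c->2: ok.
cca: 2a undefined. 2a->0: no, a/ccaba meet in 0. 2a->1: ok.
ccab: 1b undefined. 1b->0: no, a/ccaba meet in 0. 1b->1: ok.
All examples now run through 3 states with every (state, symbol) defined. Accept strings end in {0,1}, Reject strings end in {2}; accept={0,1}.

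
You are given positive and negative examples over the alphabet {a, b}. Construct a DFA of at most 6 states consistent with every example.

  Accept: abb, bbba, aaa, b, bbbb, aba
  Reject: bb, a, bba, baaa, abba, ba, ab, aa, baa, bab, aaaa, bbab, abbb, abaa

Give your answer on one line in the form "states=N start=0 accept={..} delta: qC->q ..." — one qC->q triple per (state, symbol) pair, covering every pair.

Fold the examples into a partial DFA from state 0: repeatedly fix the first undefined (state, symbol) met by the shortest-then-alphabetical prefix, trying targets in increasing order and rejecting any under which an Accept and a Reject string meet in one state with the same remainder; add a state when all current targets are rejected. Accepting states are where Accept strings end.
a: 0a undefined. 0a->0: no, abb/bb meet in 0 with "bb" left. Open state 1: 0a->1.
b: 0b undefined. 0b->0: no, bbba/a meet in 1. 0b->1: no, bbba/abba meet in 1 with "bba" left. Open state 2: 0b->2.
aa: 1a undefined. 1a->0: no, aaa/a meet in 1. 1a->1: no, aaa/a meet in 1. 1a->2: no, aaa/ba meet in 2 with "a" left. Open state 3: 1a->3.
ab: 1b undefined. 1b->0: no, aba/a meet in 1. 1b->1: no, abb/a meet in 1. 1b->2: no, abb/bb meet in 2 with "b" left. 1b->3: ok.
ba: 2a undefined. 2a->0: no, b/bab meet in 2. 2a->1: no, aaa/baaa meet in 3 with "a" left. 2a->2: no, b/baaa meet in 2. 2a->3: no, abb/bab meet in 3 with "b" left. Open state 4: 2a->4.
bb: 2b undefined. 2b->0: no, bbba/ba meet in 4. 2b->1: no, abb/bbab meet in 3 with "b" left. 2b->2: no, bbba/bba meet in 4. 2b->3: no, bbba/abba meet in 3 with "ba" left. 2b->4: ok.
aaa: 3a undefined. 3a->0: ok.
abb: 3b undefined. 3b->0: no, b/abbb meet in 2. 3b->1: no, abb/a meet in 1. 3b->2: ok.
baa: 4a undefined. 4a->0: no, abb/bbab meet in 2. 4a->1: ok.
bab: 4b undefined. 4b->0: no, bbba/a meet in 1. 4b->1: no, bbba/baaa meet in 3. 4b->2: no, abb/bab meet in 2. 4b->3: ok.
All examples now run through 5 states with every (state, symbol) defined. Accept strings end in {0,2}, Reject strings end in {1,3,4}; accept={0,2}.

states=5 start=0 accept={0,2} delta: 0a->1 0b->2 1a->3 1b->3 2a->4 2b->4 3a->0 3b->2 4a->1 4b->3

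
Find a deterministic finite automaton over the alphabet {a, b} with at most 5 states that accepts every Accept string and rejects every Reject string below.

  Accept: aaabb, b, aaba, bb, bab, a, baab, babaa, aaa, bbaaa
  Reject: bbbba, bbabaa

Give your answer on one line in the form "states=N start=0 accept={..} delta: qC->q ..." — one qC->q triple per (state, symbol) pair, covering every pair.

Grow the machine one transition at a time. Run the examples from 0; the earliest place one falls off (shortest prefix, ties alphabetical) gets sent to the lowest-numbered state that keeps every Accept/Reject pair distinguishable — a pair clashes when both reach the same state with identical unread suffix — and to a fresh state only if none does.
a: 0a undefined. 0a->0: ok.
b: 0b undefined. 0b->0: no, aaabb/bbbba meet in 0. Open state 1: 0b->1.
ba: 1a undefined. 1a->0: ok.
bb: 1b undefined. 1b->0: no, aaabb/bbbba meet in 0. 1b->1: no, aaba/bbbba meet in 0. Open state 2: 1b->2.
bba: 2a undefined. 2a->0: no, aaba/bbabaa meet in 0. 2a->1: no, aaba/bbabaa meet in 0. 2a->2: ok.
bbb: 2b undefined. 2b->0: no, aaba/bbbba meet in 0. 2b->1: no, aaabb/bbbba meet in 2. 2b->2: no, aaabb/bbbba meet in 2. Open state 3: 2b->3.
bbbb: 3b undefined. 3b->0: no, aaba/bbbba meet in 0. 3b->1: no, aaba/bbbba meet in 0. 3b->2: no, aaabb/bbbba meet in 2. 3b->3: ok.
bbaba: 3a undefined. 3a->0: no, aaba/bbbba meet in 0. 3a->1: no, b/bbbba meet in 1. 3a->2: no, aaabb/bbbba meet in 2. 3a->3: ok.
All examples now run through 4 states with every (state, symbol) defined. Accept strings end in {0,1,2}, Reject strings end in {3}; accept={0,1,2}.

states=4 start=0 accept={0,1,2} delta: 0a->0 0b->1 1a->0 1b->2 2a->2 2b->3 3a->3 3b->3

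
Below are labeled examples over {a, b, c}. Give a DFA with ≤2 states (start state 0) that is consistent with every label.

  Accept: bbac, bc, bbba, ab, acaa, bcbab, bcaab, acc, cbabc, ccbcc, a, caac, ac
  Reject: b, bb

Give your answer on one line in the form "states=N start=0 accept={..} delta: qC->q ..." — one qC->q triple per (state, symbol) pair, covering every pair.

Grow the machine one transition at a time. Run the examples from 0; the earliest place one falls off (shortest prefix, ties alphabetical) gets sent to the lowest-numbered state that keeps every Accept/Reject pair distinguishable — a pair clashes when both reach the same state with identical unread suffix — and to a fresh state only if none does.
a: 0a undefined. 0a->0: no, ab/b meet in 0 with "b" left. Open state 1: 0a->1.
b: 0b undefined. 0b->0: ok.
c: 0c undefined. 0c->0: no, bc/b meet in 0. 0c->1: ok.
ab: 1b undefined. 1b->0: no, ab/b meet in 0. 1b->1: ok.
ac: 1c undefined. 1c->0: no, bbac/b meet in 0. 1c->1: ok.
ca: 1a undefined. 1a->0: no, bcbab/b meet in 0. 1a->1: ok.
All examples now run through 2 states with every (state, symbol) defined. Accept strings end in {1}, Reject strings end in {0}; accept={1}.

states=2 start=0 accept={1} delta: 0a->1 0b->0 0c->1 1a->1 1b->1 1c->1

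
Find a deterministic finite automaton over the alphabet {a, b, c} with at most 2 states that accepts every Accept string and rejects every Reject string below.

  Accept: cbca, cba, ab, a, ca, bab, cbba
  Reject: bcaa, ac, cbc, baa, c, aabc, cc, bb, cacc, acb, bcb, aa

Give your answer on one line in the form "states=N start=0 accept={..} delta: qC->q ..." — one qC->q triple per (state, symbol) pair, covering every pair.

Fold the examples into a partial DFA from state 0: repeatedly fix the first undefined (state, symbol) met by the shortest-then-alphabetical prefix, trying targets in increasing order and rejecting any under which an Accept and a Reject string meet in one state with the same remainder; add a state when all current targets are rejected. Accepting states are where Accept strings end.
a: 0a undefined. 0a->0: no, a/aa meet in 0. Open state 1: 0a->1.
b: 0b undefined. 0b->0: ok.
c: 0c undefined. 0c->0: ok.
aa: 1a undefined. 1a->0: ok.
ab: 1b undefined. 1b->0: no, ab/bcaa meet in 0. 1b->1: ok.
ac: 1c undefined. 1c->0: ok.
All examples now run through 2 states with every (state, symbol) defined. Accept strings end in {1}, Reject strings end in {0}; accept={1}.

states=2 start=0 accept={1} delta: 0a->1 0b->0 0c->0 1a->0 1b->1 1c->0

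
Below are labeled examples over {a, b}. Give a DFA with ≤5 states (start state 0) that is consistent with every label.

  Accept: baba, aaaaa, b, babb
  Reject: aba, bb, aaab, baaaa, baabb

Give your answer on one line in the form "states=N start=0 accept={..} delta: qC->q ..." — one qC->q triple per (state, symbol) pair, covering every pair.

Fold the examples into a partial DFA from state 0: repeatedly fix the first undefined (state, symbol) met by the shortest-then-alphabetical prefix, trying targets in increasing order and rejecting any under which an Accept and a Reject string meet in one state with the same remainder; add a state when all current targets are rejected. Accepting states are where Accept strings end.
a: 0a undefined. 0a->0: no, b/aaab meet in 0 with "b" left. Open state 1: 0a->1.
b: 0b undefined. 0b->0: no, baba/aba meet in 1 with "ba" left. 0b->1: no, aaaaa/baaaa meet in 1 with "aaaa" left. Open state 2: 0b->2.
aa: 1a undefined. 1a->0: ok.
ab: 1b undefined. 1b->0: no, aaaaa/aba meet in 1. 1b->1: no, aaaaa/aaab meet in 1. 1b->2: no, b/aaab meet in 2. Open state 3: 1b->3.
ba: 2a undefined. 2a->0: no, aaaaa/baaaa meet in 1. 2a->1: no, baba/aba meet in 3 with "a" left. 2a->2: no, b/baaaa meet in 2. 2a->3: ok.
bb: 2b undefined. 2b->0: ok.
aba: 3a undefined. 3a->0: ok.
bab: 3b undefined. 3b->0: ok.
All examples now run through 4 states with every (state, symbol) defined. Accept strings end in {1,2}, Reject strings end in {0,3}; accept={1,2}.

states=4 start=0 accept={1,2} delta: 0a->1 0b->2 1a->0 1b->3 2a->3 2b->0 3a->0 3b->0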